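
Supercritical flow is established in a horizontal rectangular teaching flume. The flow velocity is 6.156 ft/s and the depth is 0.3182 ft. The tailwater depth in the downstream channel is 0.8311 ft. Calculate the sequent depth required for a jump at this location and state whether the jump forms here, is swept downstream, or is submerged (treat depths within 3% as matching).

y₂ = 0.7208 ft; the jump is submerged

Fr₁ = V₁/√(g·y₁) = 6.156/√(32.2×0.3182) = 1.923.
Bélanger equation: y₂/y₁ = ½[√(1 + 8Fr₁²) − 1] = ½[√30.589 − 1] = 2.265.
y₂ = 2.265 × 0.3182 = 0.7208 ft.
Tailwater y_tw = 0.8311 ft: y_tw > y₂, so the jump is submerged.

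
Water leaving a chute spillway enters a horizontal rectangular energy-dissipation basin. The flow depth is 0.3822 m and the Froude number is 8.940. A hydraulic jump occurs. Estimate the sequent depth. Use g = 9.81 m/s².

y₂ = 4.645 m

Fr₁ = 8.940 (given).
Sequent-depth ratio: y₂/y₁ = ½[√(1 + 8Fr₁²) − 1] = ½[√640.39 − 1] = 12.15.
y₂ = 12.15 × 0.3822 = 4.645 m.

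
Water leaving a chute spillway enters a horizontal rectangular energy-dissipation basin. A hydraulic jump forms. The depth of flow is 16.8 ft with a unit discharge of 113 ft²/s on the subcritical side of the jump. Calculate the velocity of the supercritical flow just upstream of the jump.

V₁ = 46.1 ft/s

V₂ = q/y₂ = 113/16.8 = 6.73 ft/s; Fr₂ = V₂/√(g·y₂) = 0.289.
From the momentum equation (using Fr₂), y₁/y₂ = ½[√(1 + 8Fr₂²) − 1] = ½[√1.669 − 1] = 0.146.
y₁ = 0.146 × 16.8 = 2.45 ft.
V₁ = q/y₁ = 113/2.45 = 46.1 ft/s.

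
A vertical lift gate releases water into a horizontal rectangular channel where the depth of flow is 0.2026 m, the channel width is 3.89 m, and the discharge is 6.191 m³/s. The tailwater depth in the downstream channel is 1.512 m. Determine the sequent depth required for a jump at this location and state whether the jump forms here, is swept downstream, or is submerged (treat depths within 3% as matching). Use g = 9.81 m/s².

q = Q/b = 6.191/3.89 = 1.592 m²/s; V₁ = q/y₁ = 7.855 m/s. Fr₁ = V₁/√(g·y₁) = 5.572.
From the momentum equation for a rectangular channel, y₂/y₁ = ½[√(1 + 8Fr₁²) − 1] = ½[√249.38 − 1] = 7.396.
y₂ = 7.396 × 0.2026 = 1.498 m.
Tailwater y_tw = 1.512 m: y_tw ≈ y₂, so the jump forms here.

y₂ = 1.498 m; the jump forms here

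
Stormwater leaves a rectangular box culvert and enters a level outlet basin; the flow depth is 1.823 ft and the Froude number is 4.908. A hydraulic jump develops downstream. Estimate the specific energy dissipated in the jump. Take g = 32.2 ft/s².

Fr₁ = 4.908 (given).
Bélanger equation: y₂/y₁ = ½[√(1 + 8Fr₁²) − 1] = ½[√193.71 − 1] = 6.459.
y₂ = 6.459 × 1.823 = 11.77 ft.
V₁ = Fr₁·√(g·y₁) = 4.908×√(32.2×1.823) = 37.60 ft/s; q = V₁·y₁ = 68.55 ft²/s. V₂ = q/y₂ = 68.55/11.77 = 5.822 ft/s. E₁ = y₁ + V₁²/2g = 23.78 ft; E₂ = y₂ + V₂²/2g = 12.30 ft. ΔE = E₁ − E₂ = 11.48 ft.

ΔE = 11.48 ft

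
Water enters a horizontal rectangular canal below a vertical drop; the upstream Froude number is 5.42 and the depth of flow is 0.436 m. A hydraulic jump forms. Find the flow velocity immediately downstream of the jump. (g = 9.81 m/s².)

Fr₁ = 5.42 (given).
Sequent-depth ratio: y₂/y₁ = ½[√(1 + 8Fr₁²) − 1] = ½[√236.0 − 1] = 7.18.
y₂ = 7.18 × 0.436 = 3.13 m.
V₁ = Fr₁·√(g·y₁) = 5.42×√(9.81×0.436) = 11.2 m/s; q = V₁·y₁ = 4.89 m²/s.
V₂ = q/y₂ = 4.89/3.13 = 1.56 m/s.

V₂ = 1.56 m/s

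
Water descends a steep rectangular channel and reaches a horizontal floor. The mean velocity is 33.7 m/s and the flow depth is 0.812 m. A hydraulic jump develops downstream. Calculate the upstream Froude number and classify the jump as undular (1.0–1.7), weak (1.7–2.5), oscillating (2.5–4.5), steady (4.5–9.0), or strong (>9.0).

Fr₁ = V₁/√(g·y₁) = 33.7/√(9.81×0.812) = 11.9.
Fr₁ = 11.9 lies in the strong range.

Fr₁ = 11.9; strong jump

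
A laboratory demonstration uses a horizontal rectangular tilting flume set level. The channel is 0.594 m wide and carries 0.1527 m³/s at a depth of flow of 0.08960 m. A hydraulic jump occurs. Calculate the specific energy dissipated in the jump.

ΔE = 0.1354 m

q = Q/b = 0.1527/0.594 = 0.2571 m²/s; V₁ = q/y₁ = 2.869 m/s. Fr₁ = V₁/√(g·y₁) = 3.060.
Conjugate-depth relation: y₂/y₁ = ½[√(1 + 8Fr₁²) − 1] = ½[√75.921 − 1] = 3.857.
y₂ = 3.857 × 0.08960 = 0.3456 m.
V₂ = q/y₂ = 0.2571/0.3456 = 0.7439 m/s. E₁ = y₁ + V₁²/2g = 0.5092 m; E₂ = y₂ + V₂²/2g = 0.3738 m. ΔE = E₁ − E₂ = 0.1354 m.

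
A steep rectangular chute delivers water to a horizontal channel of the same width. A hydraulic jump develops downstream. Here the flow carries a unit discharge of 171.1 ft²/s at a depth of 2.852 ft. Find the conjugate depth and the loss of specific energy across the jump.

y₂ = 23.86 ft; ΔE = 34.08 ft

V₁ = q/y₁ = 171.1/2.852 = 59.99 ft/s. Fr₁ = V₁/√(g·y₁) = 59.99/√(32.2×2.852) = 6.260.
Sequent-depth ratio: y₂/y₁ = ½[√(1 + 8Fr₁²) − 1] = ½[√314.53 − 1] = 8.368.
y₂ = 8.368 × 2.852 = 23.86 ft.
V₂ = q/y₂ = 171.1/23.86 = 7.170 ft/s. E₁ = y₁ + V₁²/2g = 58.74 ft; E₂ = y₂ + V₂²/2g = 24.66 ft. ΔE = E₁ − E₂ = 34.08 ft.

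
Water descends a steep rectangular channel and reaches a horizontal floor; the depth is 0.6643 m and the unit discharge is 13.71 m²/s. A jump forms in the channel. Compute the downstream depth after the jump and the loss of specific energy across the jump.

y₂ = 7.270 m; ΔE = 14.92 m

V₁ = q/y₁ = 13.71/0.6643 = 20.64 m/s. Fr₁ = V₁/√(g·y₁) = 20.64/√(9.81×0.6643) = 8.085.
By Bélanger, y₂/y₁ = ½[√(1 + 8Fr₁²) − 1] = ½[√523.88 − 1] = 10.94.
y₂ = 10.94 × 0.6643 = 7.270 m.
Head loss: ΔE = (y₂ − y₁)³/(4y₁y₂) = (7.270 − 0.6643)³/(4×0.6643×7.270) = 288.3/19.32 = 14.92 m.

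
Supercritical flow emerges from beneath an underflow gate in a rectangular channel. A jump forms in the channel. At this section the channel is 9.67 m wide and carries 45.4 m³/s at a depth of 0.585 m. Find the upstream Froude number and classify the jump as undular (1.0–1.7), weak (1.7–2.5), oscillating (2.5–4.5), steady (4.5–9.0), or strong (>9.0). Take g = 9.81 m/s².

Fr₁ = 3.35; oscillating jump

q = Q/b = 45.4/9.67 = 4.69 m²/s; V₁ = q/y₁ = 8.03 m/s. Fr₁ = V₁/√(g·y₁) = 3.35.
Fr₁ = 3.35 lies in the oscillating range.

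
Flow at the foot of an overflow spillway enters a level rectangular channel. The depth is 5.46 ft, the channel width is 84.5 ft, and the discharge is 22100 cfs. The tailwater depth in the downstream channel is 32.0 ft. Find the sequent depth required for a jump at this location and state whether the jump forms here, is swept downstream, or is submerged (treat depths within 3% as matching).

y₂ = 25.3 ft; the jump is submerged

q = Q/b = 22100/84.5 = 262 ft²/s; V₁ = q/y₁ = 47.9 ft/s. Fr₁ = V₁/√(g·y₁) = 3.61.
Bélanger equation: y₂/y₁ = ½[√(1 + 8Fr₁²) − 1] = ½[√105.4 − 1] = 4.63.
y₂ = 4.63 × 5.46 = 25.3 ft.
Tailwater y_tw = 32.0 ft: y_tw > y₂, so the jump is submerged.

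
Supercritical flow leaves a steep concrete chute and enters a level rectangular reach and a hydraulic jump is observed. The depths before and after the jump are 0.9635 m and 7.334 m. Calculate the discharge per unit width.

For a rectangular channel the momentum equation gives q² = ½·g·y₁·y₂·(y₁ + y₂) = ½×9.81×0.9635×7.334×8.297 = 287.6.
q = √287.6 = 16.96 m²/s.

q = 16.96 m²/s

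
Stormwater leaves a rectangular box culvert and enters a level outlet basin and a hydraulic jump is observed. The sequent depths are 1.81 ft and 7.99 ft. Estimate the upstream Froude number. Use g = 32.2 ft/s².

Fr₁ = 3.46

For a rectangular channel the momentum equation gives q² = ½·g·y₁·y₂·(y₁ + y₂) = ½×32.2×1.81×7.99×9.80 = 2282.
q = √2282 = 47.8 ft²/s.
V₁ = q/y₁ = 26.4 ft/s; Fr₁ = V₁/√(g·y₁) = 3.46.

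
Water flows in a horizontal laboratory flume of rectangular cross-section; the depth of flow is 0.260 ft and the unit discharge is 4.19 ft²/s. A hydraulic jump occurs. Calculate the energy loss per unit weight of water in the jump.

ΔE = 2.30 ft

V₁ = q/y₁ = 4.19/0.260 = 16.1 ft/s. Fr₁ = V₁/√(g·y₁) = 16.1/√(32.2×0.260) = 5.57.
Conjugate-depth relation: y₂/y₁ = ½[√(1 + 8Fr₁²) − 1] = ½[√249.2 − 1] = 7.39.
y₂ = 7.39 × 0.260 = 1.92 ft.
Head loss: ΔE = (y₂ − y₁)³/(4y₁y₂) = (1.92 − 0.260)³/(4×0.260×1.92) = 4.59/2.00 = 2.30 ft.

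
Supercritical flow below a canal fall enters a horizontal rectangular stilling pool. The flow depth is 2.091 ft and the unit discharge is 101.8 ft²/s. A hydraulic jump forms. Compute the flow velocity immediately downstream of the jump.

V₂ = 6.158 ft/s

V₁ = q/y₁ = 101.8/2.091 = 48.68 ft/s. Fr₁ = V₁/√(g·y₁) = 48.68/√(32.2×2.091) = 5.933.
Sequent-depth ratio: y₂/y₁ = ½[√(1 + 8Fr₁²) − 1] = ½[√282.62 − 1] = 7.906.
y₂ = 7.906 × 2.091 = 16.53 ft.
V₂ = q/y₂ = 101.8/16.53 = 6.158 ft/s.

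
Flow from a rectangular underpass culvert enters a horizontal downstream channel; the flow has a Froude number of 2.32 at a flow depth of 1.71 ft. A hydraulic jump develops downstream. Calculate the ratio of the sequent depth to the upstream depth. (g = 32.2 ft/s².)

y₂/y₁ = 2.82

Fr₁ = 2.32 (given).
Conjugate-depth relation: y₂/y₁ = ½[√(1 + 8Fr₁²) − 1] = ½[√44.06 − 1] = 2.82.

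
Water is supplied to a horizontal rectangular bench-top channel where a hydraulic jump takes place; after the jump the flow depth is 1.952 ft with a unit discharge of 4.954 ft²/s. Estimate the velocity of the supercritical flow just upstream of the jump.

V₁ = 14.54 ft/s

V₂ = q/y₂ = 4.954/1.952 = 2.538 ft/s; Fr₂ = V₂/√(g·y₂) = 0.3201.
Since the conjugate-depth ratio holds either way, y₁/y₂ = ½[√(1 + 8Fr₂²) − 1] = ½[√1.8198 − 1] = 0.1745.
y₁ = 0.1745 × 1.952 = 0.3406 ft.
V₁ = q/y₁ = 4.954/0.3406 = 14.54 ft/s.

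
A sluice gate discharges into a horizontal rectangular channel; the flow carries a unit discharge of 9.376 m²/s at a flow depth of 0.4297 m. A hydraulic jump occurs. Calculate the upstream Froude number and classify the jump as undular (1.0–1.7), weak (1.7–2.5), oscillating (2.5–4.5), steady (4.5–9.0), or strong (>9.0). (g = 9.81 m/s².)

Fr₁ = 10.63; strong jump

V₁ = q/y₁ = 9.376/0.4297 = 21.82 m/s. Fr₁ = V₁/√(g·y₁) = 21.82/√(9.81×0.4297) = 10.63.
Fr₁ = 10.63 lies in the strong range.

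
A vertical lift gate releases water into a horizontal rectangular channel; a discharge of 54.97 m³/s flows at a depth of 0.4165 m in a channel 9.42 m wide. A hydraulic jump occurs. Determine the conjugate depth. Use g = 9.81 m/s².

y₂ = 3.880 m

q = Q/b = 54.97/9.42 = 5.835 m²/s; V₁ = q/y₁ = 14.01 m/s. Fr₁ = V₁/√(g·y₁) = 6.931.
By Bélanger, y₂/y₁ = ½[√(1 + 8Fr₁²) − 1] = ½[√385.35 − 1] = 9.315.
y₂ = 9.315 × 0.4165 = 3.880 m.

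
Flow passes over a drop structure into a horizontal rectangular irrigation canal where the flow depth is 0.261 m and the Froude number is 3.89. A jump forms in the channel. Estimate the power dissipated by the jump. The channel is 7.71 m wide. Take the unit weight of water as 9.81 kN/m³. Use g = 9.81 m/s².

P = 104 kW

Fr₁ = 3.89 (given).
Bélanger equation: y₂/y₁ = ½[√(1 + 8Fr₁²) − 1] = ½[√122.1 − 1] = 5.02.
y₂ = 5.02 × 0.261 = 1.31 m.
V₁ = Fr₁·√(g·y₁) = 3.89×√(9.81×0.261) = 6.22 m/s; q = V₁·y₁ = 1.62 m²/s. V₂ = q/y₂ = 1.62/1.31 = 1.24 m/s. E₁ = y₁ + V₁²/2g = 2.24 m; E₂ = y₂ + V₂²/2g = 1.39 m. ΔE = E₁ − E₂ = 0.846 m.
Q = q·b = 1.62 × 7.71 = 12.5 m³/s. P = γ·Q·ΔE = 9.81 × 12.5 × 0.846 = 104 kW.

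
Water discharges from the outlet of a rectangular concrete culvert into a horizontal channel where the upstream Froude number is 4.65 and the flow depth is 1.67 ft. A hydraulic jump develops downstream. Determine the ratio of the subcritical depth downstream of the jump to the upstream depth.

Fr₁ = 4.65 (given).
Conjugate-depth relation: y₂/y₁ = ½[√(1 + 8Fr₁²) − 1] = ½[√174.0 − 1] = 6.10.

y₂/y₁ = 6.10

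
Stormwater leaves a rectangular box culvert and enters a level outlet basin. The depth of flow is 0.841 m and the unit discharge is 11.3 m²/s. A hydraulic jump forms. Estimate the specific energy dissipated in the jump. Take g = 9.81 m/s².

ΔE = 4.64 m

V₁ = q/y₁ = 11.3/0.841 = 13.4 m/s. Fr₁ = V₁/√(g·y₁) = 13.4/√(9.81×0.841) = 4.68.
Bélanger equation: y₂/y₁ = ½[√(1 + 8Fr₁²) − 1] = ½[√176.1 − 1] = 6.13.
y₂ = 6.13 × 0.841 = 5.16 m.
V₂ = q/y₂ = 11.3/5.16 = 2.19 m/s. E₁ = y₁ + V₁²/2g = 10.0 m; E₂ = y₂ + V₂²/2g = 5.40 m. ΔE = E₁ − E₂ = 4.64 m.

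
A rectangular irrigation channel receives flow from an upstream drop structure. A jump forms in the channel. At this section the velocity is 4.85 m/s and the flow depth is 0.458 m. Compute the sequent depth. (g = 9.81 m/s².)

Fr₁ = V₁/√(g·y₁) = 4.85/√(9.81×0.458) = 2.29.
From the momentum equation for a rectangular channel, y₂/y₁ = ½[√(1 + 8Fr₁²) − 1] = ½[√42.88 − 1] = 2.77.
y₂ = 2.77 × 0.458 = 1.27 m.

y₂ = 1.27 m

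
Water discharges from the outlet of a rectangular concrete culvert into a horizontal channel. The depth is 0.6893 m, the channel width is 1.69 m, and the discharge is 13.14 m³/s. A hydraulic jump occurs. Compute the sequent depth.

y₂ = 3.898 m

q = Q/b = 13.14/1.69 = 7.775 m²/s; V₁ = q/y₁ = 11.28 m/s. Fr₁ = V₁/√(g·y₁) = 4.338.
Sequent-depth ratio: y₂/y₁ = ½[√(1 + 8Fr₁²) − 1] = ½[√151.53 − 1] = 5.655.
y₂ = 5.655 × 0.6893 = 3.898 m.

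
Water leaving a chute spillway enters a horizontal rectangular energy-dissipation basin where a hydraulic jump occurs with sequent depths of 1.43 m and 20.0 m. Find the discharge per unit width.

For a rectangular channel the momentum equation gives q² = ½·g·y₁·y₂·(y₁ + y₂) = ½×9.81×1.43×20.0×21.4 = 3006.
q = √3006 = 54.8 m²/s.

q = 54.8 m²/s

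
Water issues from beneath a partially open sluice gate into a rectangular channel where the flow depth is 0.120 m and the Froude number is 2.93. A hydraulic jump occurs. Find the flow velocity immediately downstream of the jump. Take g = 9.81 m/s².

Fr₁ = 2.93 (given).
Sequent-depth ratio: y₂/y₁ = ½[√(1 + 8Fr₁²) − 1] = ½[√69.68 − 1] = 3.67.
y₂ = 3.67 × 0.120 = 0.441 m.
V₁ = Fr₁·√(g·y₁) = 2.93×√(9.81×0.120) = 3.18 m/s; q = V₁·y₁ = 0.381 m²/s.
V₂ = q/y₂ = 0.381/0.441 = 0.865 m/s.

V₂ = 0.865 m/s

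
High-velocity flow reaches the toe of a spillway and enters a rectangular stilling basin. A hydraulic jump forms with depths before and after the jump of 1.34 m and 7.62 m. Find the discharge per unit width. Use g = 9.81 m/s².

q = 21.2 m²/s

For a rectangular channel the momentum equation gives q² = ½·g·y₁·y₂·(y₁ + y₂) = ½×9.81×1.34×7.62×8.96 = 449.
q = √449 = 21.2 m²/s.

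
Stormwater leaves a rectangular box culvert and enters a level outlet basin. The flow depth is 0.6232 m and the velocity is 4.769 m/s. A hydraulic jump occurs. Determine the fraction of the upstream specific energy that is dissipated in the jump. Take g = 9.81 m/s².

Fr₁ = V₁/√(g·y₁) = 4.769/√(9.81×0.6232) = 1.929.
Conjugate-depth relation: y₂/y₁ = ½[√(1 + 8Fr₁²) − 1] = ½[√30.761 − 1] = 2.273.
y₂ = 2.273 × 0.6232 = 1.417 m.
E₁ = y₁ + V₁²/2g = 1.782 m. ΔE = (y₂ − y₁)³/(4y₁y₂) = 0.1414 m. ΔE/E₁ = 0.1414/1.782 = 0.0794.

ΔE/E₁ = 0.0794 (7.94%)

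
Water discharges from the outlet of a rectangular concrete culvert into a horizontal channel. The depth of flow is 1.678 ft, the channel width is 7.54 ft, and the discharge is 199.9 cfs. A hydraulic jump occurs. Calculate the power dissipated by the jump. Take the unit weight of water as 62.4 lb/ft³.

P = 14.56 hp

q = Q/b = 199.9/7.54 = 26.51 ft²/s; V₁ = q/y₁ = 15.80 ft/s. Fr₁ = V₁/√(g·y₁) = 2.149.
Bélanger equation: y₂/y₁ = ½[√(1 + 8Fr₁²) − 1] = ½[√37.961 − 1] = 2.581.
y₂ = 2.581 × 1.678 = 4.330 ft.
V₂ = q/y₂ = 26.51/4.330 = 6.122 ft/s. E₁ = y₁ + V₁²/2g = 5.554 ft; E₂ = y₂ + V₂²/2g = 4.912 ft. ΔE = E₁ − E₂ = 0.6419 ft.
P = γ·Q·ΔE/550 = 62.4 × 199.9 × 0.6419 / 550 = 14.56 hp.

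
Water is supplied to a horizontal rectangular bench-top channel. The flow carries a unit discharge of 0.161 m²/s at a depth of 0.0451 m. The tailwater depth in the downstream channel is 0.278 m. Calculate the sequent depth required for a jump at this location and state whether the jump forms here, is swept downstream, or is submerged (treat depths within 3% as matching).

y₂ = 0.321 m; the jump is swept downstream

V₁ = q/y₁ = 0.161/0.0451 = 3.57 m/s. Fr₁ = V₁/√(g·y₁) = 3.57/√(9.81×0.0451) = 5.37.
Conjugate-depth relation: y₂/y₁ = ½[√(1 + 8Fr₁²) − 1] = ½[√231.4 − 1] = 7.11.
y₂ = 7.11 × 0.0451 = 0.321 m.
Tailwater y_tw = 0.278 m: y_tw < y₂, so the jump is swept downstream.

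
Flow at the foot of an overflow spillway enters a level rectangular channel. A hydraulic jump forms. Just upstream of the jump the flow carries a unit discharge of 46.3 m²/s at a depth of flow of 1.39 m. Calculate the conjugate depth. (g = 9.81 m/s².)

y₂ = 17.1 m

V₁ = q/y₁ = 46.3/1.39 = 33.3 m/s. Fr₁ = V₁/√(g·y₁) = 33.3/√(9.81×1.39) = 9.02.
Sequent-depth ratio: y₂/y₁ = ½[√(1 + 8Fr₁²) − 1] = ½[√651.9 − 1] = 12.3.
y₂ = 12.3 × 1.39 = 17.1 m.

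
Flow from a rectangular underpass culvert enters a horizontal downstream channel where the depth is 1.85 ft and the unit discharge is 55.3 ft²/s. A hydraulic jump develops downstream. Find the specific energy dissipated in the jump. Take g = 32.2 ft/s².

V₁ = q/y₁ = 55.3/1.85 = 29.9 ft/s. Fr₁ = V₁/√(g·y₁) = 29.9/√(32.2×1.85) = 3.87.
Bélanger equation: y₂/y₁ = ½[√(1 + 8Fr₁²) − 1] = ½[√121.0 − 1] = 5.00.
y₂ = 5.00 × 1.85 = 9.25 ft.
Head loss: ΔE = (y₂ − y₁)³/(4y₁y₂) = (9.25 − 1.85)³/(4×1.85×9.25) = 405/68.4 = 5.92 ft.

ΔE = 5.92 ft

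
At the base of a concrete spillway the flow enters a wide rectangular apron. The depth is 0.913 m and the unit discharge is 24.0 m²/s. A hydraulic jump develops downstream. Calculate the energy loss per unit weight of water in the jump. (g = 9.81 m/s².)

V₁ = q/y₁ = 24.0/0.913 = 26.3 m/s. Fr₁ = V₁/√(g·y₁) = 26.3/√(9.81×0.913) = 8.78.
Sequent-depth ratio: y₂/y₁ = ½[√(1 + 8Fr₁²) − 1] = ½[√618.2 − 1] = 11.9.
y₂ = 11.9 × 0.913 = 10.9 m.
Head loss: ΔE = (y₂ − y₁)³/(4y₁y₂) = (10.9 − 0.913)³/(4×0.913×10.9) = 994/39.8 = 25.0 m.

ΔE = 25.0 m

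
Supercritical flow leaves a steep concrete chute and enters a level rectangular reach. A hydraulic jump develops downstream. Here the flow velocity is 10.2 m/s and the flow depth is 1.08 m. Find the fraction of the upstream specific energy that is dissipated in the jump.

ΔE/E₁ = 0.277 (27.7%)

Fr₁ = V₁/√(g·y₁) = 10.2/√(9.81×1.08) = 3.13.
Bélanger equation: y₂/y₁ = ½[√(1 + 8Fr₁²) − 1] = ½[√79.56 − 1] = 3.96.
y₂ = 3.96 × 1.08 = 4.28 m.
E₁ = y₁ + V₁²/2g = 6.38 m. ΔE = (y₂ − y₁)³/(4y₁y₂) = 1.77 m. ΔE/E₁ = 1.77/6.38 = 0.277.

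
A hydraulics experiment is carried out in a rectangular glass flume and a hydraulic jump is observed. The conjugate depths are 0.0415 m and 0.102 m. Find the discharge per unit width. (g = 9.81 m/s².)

For a rectangular channel the momentum equation gives q² = ½·g·y₁·y₂·(y₁ + y₂) = ½×9.81×0.0415×0.102×0.143 = 0.00298.
q = √0.00298 = 0.0546 m²/s.

q = 0.0546 m²/s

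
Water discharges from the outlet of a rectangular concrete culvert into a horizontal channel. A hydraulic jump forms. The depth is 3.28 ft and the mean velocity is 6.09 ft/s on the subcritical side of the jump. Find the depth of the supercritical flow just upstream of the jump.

Fr₂ = V₂/√(g·y₂) = 6.09/√(32.2×3.28) = 0.593.
From the momentum equation (using Fr₂), y₁/y₂ = ½[√(1 + 8Fr₂²) − 1] = ½[√3.809 − 1] = 0.476.
y₁ = 0.476 × 3.28 = 1.56 ft.

y₁ = 1.56 ft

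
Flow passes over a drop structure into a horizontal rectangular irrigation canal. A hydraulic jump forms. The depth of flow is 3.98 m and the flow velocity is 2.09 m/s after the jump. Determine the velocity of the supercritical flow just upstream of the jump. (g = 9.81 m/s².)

Fr₂ = V₂/√(g·y₂) = 2.09/√(9.81×3.98) = 0.334.
Applying the sequent-depth relation in reverse, y₁/y₂ = ½[√(1 + 8Fr₂²) − 1] = ½[√1.895 − 1] = 0.188.
y₁ = 0.188 × 3.98 = 0.749 m.
V₁ = q/y₁ = 8.32/0.749 = 11.1 m/s.

V₁ = 11.1 m/s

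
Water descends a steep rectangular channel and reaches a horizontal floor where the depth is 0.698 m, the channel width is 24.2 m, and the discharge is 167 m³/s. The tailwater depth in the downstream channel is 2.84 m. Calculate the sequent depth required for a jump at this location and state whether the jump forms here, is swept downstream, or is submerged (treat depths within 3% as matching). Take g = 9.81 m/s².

q = Q/b = 167/24.2 = 6.90 m²/s; V₁ = q/y₁ = 9.89 m/s. Fr₁ = V₁/√(g·y₁) = 3.78.
By Bélanger, y₂/y₁ = ½[√(1 + 8Fr₁²) − 1] = ½[√115.2 − 1] = 4.87.
y₂ = 4.87 × 0.698 = 3.40 m.
Tailwater y_tw = 2.84 m: y_tw < y₂, so the jump is swept downstream.

y₂ = 3.40 m; the jump is swept downstream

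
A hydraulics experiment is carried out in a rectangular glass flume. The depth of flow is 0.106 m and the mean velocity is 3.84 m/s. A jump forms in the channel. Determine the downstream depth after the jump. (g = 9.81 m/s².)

y₂ = 0.514 m

Fr₁ = V₁/√(g·y₁) = 3.84/√(9.81×0.106) = 3.77.
Bélanger equation: y₂/y₁ = ½[√(1 + 8Fr₁²) − 1] = ½[√114.4 − 1] = 4.85.
y₂ = 4.85 × 0.106 = 0.514 m.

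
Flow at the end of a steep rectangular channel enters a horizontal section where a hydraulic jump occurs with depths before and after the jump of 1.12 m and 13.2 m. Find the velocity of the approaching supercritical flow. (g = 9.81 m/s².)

V₁ = 28.8 m/s

For a rectangular channel the momentum equation gives q² = ½·g·y₁·y₂·(y₁ + y₂) = ½×9.81×1.12×13.2×14.3 = 1038.
q = √1038 = 32.2 m²/s.
V₁ = q/y₁ = 32.2/1.12 = 28.8 m/s.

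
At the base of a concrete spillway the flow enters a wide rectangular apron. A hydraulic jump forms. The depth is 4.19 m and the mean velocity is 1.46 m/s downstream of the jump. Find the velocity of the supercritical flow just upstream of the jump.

V₁ = 15.4 m/s

Fr₂ = V₂/√(g·y₂) = 1.46/√(9.81×4.19) = 0.228.
The Bélanger relation is symmetric: y₁/y₂ = ½[√(1 + 8Fr₂²) − 1] = ½[√1.415 − 1] = 0.0947.
y₁ = 0.0947 × 4.19 = 0.397 m.
V₁ = q/y₁ = 6.12/0.397 = 15.4 m/s.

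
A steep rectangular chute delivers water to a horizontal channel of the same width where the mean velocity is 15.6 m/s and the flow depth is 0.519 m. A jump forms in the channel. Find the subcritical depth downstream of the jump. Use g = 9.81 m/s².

Fr₁ = V₁/√(g·y₁) = 15.6/√(9.81×0.519) = 6.91.
From the momentum equation for a rectangular channel, y₂/y₁ = ½[√(1 + 8Fr₁²) − 1] = ½[√383.4 − 1] = 9.29.
y₂ = 9.29 × 0.519 = 4.82 m.

y₂ = 4.82 m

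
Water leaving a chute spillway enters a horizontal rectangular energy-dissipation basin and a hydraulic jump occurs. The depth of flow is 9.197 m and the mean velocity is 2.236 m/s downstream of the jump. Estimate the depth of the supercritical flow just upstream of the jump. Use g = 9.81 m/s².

Fr₂ = V₂/√(g·y₂) = 2.236/√(9.81×9.197) = 0.2354.
From the momentum equation (using Fr₂), y₁/y₂ = ½[√(1 + 8Fr₂²) − 1] = ½[√1.4433 − 1] = 0.1007.
y₁ = 0.1007 × 9.197 = 0.9261 m.

y₁ = 0.9261 m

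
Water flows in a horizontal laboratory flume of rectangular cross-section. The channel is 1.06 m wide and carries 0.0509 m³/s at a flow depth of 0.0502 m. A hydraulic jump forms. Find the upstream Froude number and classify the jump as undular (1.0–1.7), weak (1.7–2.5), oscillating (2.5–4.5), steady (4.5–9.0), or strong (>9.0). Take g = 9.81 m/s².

q = Q/b = 0.0509/1.06 = 0.0480 m²/s; V₁ = q/y₁ = 0.957 m/s. Fr₁ = V₁/√(g·y₁) = 1.36.
Fr₁ = 1.36 lies in the undular range.

Fr₁ = 1.36; undular jump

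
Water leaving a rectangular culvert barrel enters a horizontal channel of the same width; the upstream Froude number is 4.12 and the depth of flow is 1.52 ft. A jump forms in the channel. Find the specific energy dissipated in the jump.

ΔE = 5.84 ft

Fr₁ = 4.12 (given).
Sequent-depth ratio: y₂/y₁ = ½[√(1 + 8Fr₁²) − 1] = ½[√136.8 − 1] = 5.35.
y₂ = 5.35 × 1.52 = 8.13 ft.
Head loss: ΔE = (y₂ − y₁)³/(4y₁y₂) = (8.13 − 1.52)³/(4×1.52×8.13) = 289/49.4 = 5.84 ft.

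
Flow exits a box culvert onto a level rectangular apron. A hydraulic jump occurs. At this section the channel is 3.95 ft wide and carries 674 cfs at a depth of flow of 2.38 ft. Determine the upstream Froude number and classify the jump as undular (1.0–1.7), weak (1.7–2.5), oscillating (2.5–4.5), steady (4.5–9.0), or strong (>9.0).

Fr₁ = 8.19; steady jump

q = Q/b = 674/3.95 = 171 ft²/s; V₁ = q/y₁ = 71.7 ft/s. Fr₁ = V₁/√(g·y₁) = 8.19.
Fr₁ = 8.19 lies in the steady range.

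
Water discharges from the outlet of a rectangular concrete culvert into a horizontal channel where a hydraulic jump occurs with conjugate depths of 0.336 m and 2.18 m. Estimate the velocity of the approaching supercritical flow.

For a rectangular channel the momentum equation gives q² = ½·g·y₁·y₂·(y₁ + y₂) = ½×9.81×0.336×2.18×2.52 = 9.04.
q = √9.04 = 3.01 m²/s.
V₁ = q/y₁ = 3.01/0.336 = 8.95 m/s.

V₁ = 8.95 m/s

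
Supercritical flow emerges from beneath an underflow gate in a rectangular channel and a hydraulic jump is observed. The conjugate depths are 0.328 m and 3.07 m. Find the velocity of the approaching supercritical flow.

V₁ = 12.5 m/s

For a rectangular channel the momentum equation gives q² = ½·g·y₁·y₂·(y₁ + y₂) = ½×9.81×0.328×3.07×3.40 = 16.8.
q = √16.8 = 4.10 m²/s.
V₁ = q/y₁ = 4.10/0.328 = 12.5 m/s.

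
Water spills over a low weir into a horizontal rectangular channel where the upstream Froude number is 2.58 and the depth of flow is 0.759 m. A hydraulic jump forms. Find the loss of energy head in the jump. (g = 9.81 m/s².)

ΔE = 0.620 m

Fr₁ = 2.58 (given).
From the momentum equation for a rectangular channel, y₂/y₁ = ½[√(1 + 8Fr₁²) − 1] = ½[√54.25 − 1] = 3.18.
y₂ = 3.18 × 0.759 = 2.42 m.
V₁ = Fr₁·√(g·y₁) = 2.58×√(9.81×0.759) = 7.04 m/s; q = V₁·y₁ = 5.34 m²/s. V₂ = q/y₂ = 5.34/2.42 = 2.21 m/s. E₁ = y₁ + V₁²/2g = 3.29 m; E₂ = y₂ + V₂²/2g = 2.67 m. ΔE = E₁ − E₂ = 0.620 m.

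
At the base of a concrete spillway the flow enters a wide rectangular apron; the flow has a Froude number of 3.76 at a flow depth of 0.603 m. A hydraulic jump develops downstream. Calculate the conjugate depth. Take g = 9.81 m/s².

y₂ = 2.92 m

Fr₁ = 3.76 (given).
Sequent-depth ratio: y₂/y₁ = ½[√(1 + 8Fr₁²) − 1] = ½[√114.1 − 1] = 4.84.
y₂ = 4.84 × 0.603 = 2.92 m.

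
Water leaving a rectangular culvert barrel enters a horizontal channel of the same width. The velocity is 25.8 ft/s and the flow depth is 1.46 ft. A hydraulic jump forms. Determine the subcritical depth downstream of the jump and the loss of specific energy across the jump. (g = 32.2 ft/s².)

y₂ = 7.07 ft; ΔE = 4.28 ft

Fr₁ = V₁/√(g·y₁) = 25.8/√(32.2×1.46) = 3.76.
Bélanger equation: y₂/y₁ = ½[√(1 + 8Fr₁²) − 1] = ½[√114.3 − 1] = 4.84.
y₂ = 4.84 × 1.46 = 7.07 ft.
q = V₁·y₁ = 25.8 × 1.46 = 37.7 ft²/s. V₂ = q/y₂ = 37.7/7.07 = 5.33 ft/s. E₁ = y₁ + V₁²/2g = 11.8 ft; E₂ = y₂ + V₂²/2g = 7.51 ft. ΔE = E₁ − E₂ = 4.28 ft.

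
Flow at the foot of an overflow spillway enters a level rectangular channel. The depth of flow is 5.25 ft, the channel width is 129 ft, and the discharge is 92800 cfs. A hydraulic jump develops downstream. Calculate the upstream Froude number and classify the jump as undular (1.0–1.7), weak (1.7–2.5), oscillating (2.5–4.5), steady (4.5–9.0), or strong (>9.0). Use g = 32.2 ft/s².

q = Q/b = 92800/129 = 719 ft²/s; V₁ = q/y₁ = 137 ft/s. Fr₁ = V₁/√(g·y₁) = 10.5.
Fr₁ = 10.5 lies in the strong range.

Fr₁ = 10.5; strong jump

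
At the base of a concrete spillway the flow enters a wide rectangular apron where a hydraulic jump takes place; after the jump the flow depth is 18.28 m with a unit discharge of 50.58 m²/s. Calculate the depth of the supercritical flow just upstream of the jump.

V₂ = q/y₂ = 50.58/18.28 = 2.767 m/s; Fr₂ = V₂/√(g·y₂) = 0.2066.
From the momentum equation (using Fr₂), y₁/y₂ = ½[√(1 + 8Fr₂²) − 1] = ½[√1.3415 − 1] = 0.07913.
y₁ = 0.07913 × 18.28 = 1.446 m.

y₁ = 1.446 m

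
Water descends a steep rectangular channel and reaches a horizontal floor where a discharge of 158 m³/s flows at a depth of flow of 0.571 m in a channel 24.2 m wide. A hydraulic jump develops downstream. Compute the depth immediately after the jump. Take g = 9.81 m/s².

q = Q/b = 158/24.2 = 6.53 m²/s; V₁ = q/y₁ = 11.4 m/s. Fr₁ = V₁/√(g·y₁) = 4.83.
Sequent-depth ratio: y₂/y₁ = ½[√(1 + 8Fr₁²) − 1] = ½[√187.7 − 1] = 6.35.
y₂ = 6.35 × 0.571 = 3.63 m.

y₂ = 3.63 m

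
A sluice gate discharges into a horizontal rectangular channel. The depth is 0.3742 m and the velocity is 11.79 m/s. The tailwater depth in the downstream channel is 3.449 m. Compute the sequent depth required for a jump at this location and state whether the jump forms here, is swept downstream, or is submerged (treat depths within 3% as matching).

y₂ = 3.075 m; the jump is submerged

Fr₁ = V₁/√(g·y₁) = 11.79/√(9.81×0.3742) = 6.154.
Sequent-depth ratio: y₂/y₁ = ½[√(1 + 8Fr₁²) − 1] = ½[√303.93 − 1] = 8.217.
y₂ = 8.217 × 0.3742 = 3.075 m.
Tailwater y_tw = 3.449 m: y_tw > y₂, so the jump is submerged.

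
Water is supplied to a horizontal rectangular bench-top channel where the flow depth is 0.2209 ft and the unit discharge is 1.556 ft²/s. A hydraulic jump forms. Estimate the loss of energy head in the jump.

ΔE = 0.1972 ft

V₁ = q/y₁ = 1.556/0.2209 = 7.044 ft/s. Fr₁ = V₁/√(g·y₁) = 7.044/√(32.2×0.2209) = 2.641.
By Bélanger, y₂/y₁ = ½[√(1 + 8Fr₁²) − 1] = ½[√56.804 − 1] = 3.268.
y₂ = 3.268 × 0.2209 = 0.7220 ft.
Head loss: ΔE = (y₂ − y₁)³/(4y₁y₂) = (0.7220 − 0.2209)³/(4×0.2209×0.7220) = 0.1258/0.6380 = 0.1972 ft.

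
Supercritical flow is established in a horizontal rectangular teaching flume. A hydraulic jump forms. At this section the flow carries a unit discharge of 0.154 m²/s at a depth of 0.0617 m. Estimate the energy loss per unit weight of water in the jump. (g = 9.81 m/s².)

V₁ = q/y₁ = 0.154/0.0617 = 2.50 m/s. Fr₁ = V₁/√(g·y₁) = 2.50/√(9.81×0.0617) = 3.21.
From the momentum equation for a rectangular channel, y₂/y₁ = ½[√(1 + 8Fr₁²) − 1] = ½[√83.34 − 1] = 4.06.
y₂ = 4.06 × 0.0617 = 0.251 m.
V₂ = q/y₂ = 0.154/0.251 = 0.614 m/s. E₁ = y₁ + V₁²/2g = 0.379 m; E₂ = y₂ + V₂²/2g = 0.270 m. ΔE = E₁ − E₂ = 0.109 m.

ΔE = 0.109 m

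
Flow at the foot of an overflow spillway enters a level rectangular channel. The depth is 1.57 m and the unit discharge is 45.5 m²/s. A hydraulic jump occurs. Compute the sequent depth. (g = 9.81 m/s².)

y₂ = 15.6 m

V₁ = q/y₁ = 45.5/1.57 = 29.0 m/s. Fr₁ = V₁/√(g·y₁) = 29.0/√(9.81×1.57) = 7.38.
Bélanger equation: y₂/y₁ = ½[√(1 + 8Fr₁²) − 1] = ½[√437.3 − 1] = 9.96.
y₂ = 9.96 × 1.57 = 15.6 m.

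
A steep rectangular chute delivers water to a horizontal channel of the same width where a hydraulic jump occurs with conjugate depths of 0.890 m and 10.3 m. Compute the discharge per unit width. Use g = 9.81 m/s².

For a rectangular channel the momentum equation gives q² = ½·g·y₁·y₂·(y₁ + y₂) = ½×9.81×0.890×10.3×11.2 = 503.
q = √503 = 22.4 m²/s.

q = 22.4 m²/s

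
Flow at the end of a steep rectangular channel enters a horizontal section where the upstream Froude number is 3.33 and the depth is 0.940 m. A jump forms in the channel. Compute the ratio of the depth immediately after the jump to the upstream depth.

Fr₁ = 3.33 (given).
Bélanger equation: y₂/y₁ = ½[√(1 + 8Fr₁²) − 1] = ½[√89.71 − 1] = 4.24.

y₂/y₁ = 4.24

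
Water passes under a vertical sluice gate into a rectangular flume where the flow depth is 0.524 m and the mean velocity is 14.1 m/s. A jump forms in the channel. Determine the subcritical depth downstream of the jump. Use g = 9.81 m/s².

y₂ = 4.35 m

Fr₁ = V₁/√(g·y₁) = 14.1/√(9.81×0.524) = 6.22.
From the momentum equation for a rectangular channel, y₂/y₁ = ½[√(1 + 8Fr₁²) − 1] = ½[√310.4 − 1] = 8.31.
y₂ = 8.31 × 0.524 = 4.35 m.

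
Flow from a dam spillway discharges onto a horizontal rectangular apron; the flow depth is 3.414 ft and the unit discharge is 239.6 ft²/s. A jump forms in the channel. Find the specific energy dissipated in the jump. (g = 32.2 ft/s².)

V₁ = q/y₁ = 239.6/3.414 = 70.18 ft/s. Fr₁ = V₁/√(g·y₁) = 70.18/√(32.2×3.414) = 6.694.
Conjugate-depth relation: y₂/y₁ = ½[√(1 + 8Fr₁²) − 1] = ½[√359.44 − 1] = 8.979.
y₂ = 8.979 × 3.414 = 30.66 ft.
Head loss: ΔE = (y₂ − y₁)³/(4y₁y₂) = (30.66 − 3.414)³/(4×3.414×30.66) = 20217/418.6 = 48.29 ft.

ΔE = 48.29 ft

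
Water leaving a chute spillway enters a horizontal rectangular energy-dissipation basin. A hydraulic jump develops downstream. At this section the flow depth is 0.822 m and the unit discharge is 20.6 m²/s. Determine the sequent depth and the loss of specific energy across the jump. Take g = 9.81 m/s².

V₁ = q/y₁ = 20.6/0.822 = 25.1 m/s. Fr₁ = V₁/√(g·y₁) = 25.1/√(9.81×0.822) = 8.83.
Sequent-depth ratio: y₂/y₁ = ½[√(1 + 8Fr₁²) − 1] = ½[√624.1 − 1] = 12.0.
y₂ = 12.0 × 0.822 = 9.86 m.
V₂ = q/y₂ = 20.6/9.86 = 2.09 m/s. E₁ = y₁ + V₁²/2g = 32.8 m; E₂ = y₂ + V₂²/2g = 10.1 m. ΔE = E₁ − E₂ = 22.8 m.

y₂ = 9.86 m; ΔE = 22.8 m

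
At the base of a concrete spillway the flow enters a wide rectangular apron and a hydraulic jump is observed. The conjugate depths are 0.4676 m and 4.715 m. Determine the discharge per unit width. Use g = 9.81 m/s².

q = 7.486 m²/s

For a rectangular channel the momentum equation gives q² = ½·g·y₁·y₂·(y₁ + y₂) = ½×9.81×0.4676×4.715×5.183 = 56.05.
q = √56.05 = 7.486 m²/s.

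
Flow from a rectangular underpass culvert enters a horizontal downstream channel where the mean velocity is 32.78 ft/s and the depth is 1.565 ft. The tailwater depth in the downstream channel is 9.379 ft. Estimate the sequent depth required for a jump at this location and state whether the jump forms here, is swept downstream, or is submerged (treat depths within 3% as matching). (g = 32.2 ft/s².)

y₂ = 9.467 ft; the jump forms here

Fr₁ = V₁/√(g·y₁) = 32.78/√(32.2×1.565) = 4.618.
Conjugate-depth relation: y₂/y₁ = ½[√(1 + 8Fr₁²) − 1] = ½[√171.58 − 1] = 6.049.
y₂ = 6.049 × 1.565 = 9.467 ft.
Tailwater y_tw = 9.379 ft: y_tw ≈ y₂, so the jump forms here.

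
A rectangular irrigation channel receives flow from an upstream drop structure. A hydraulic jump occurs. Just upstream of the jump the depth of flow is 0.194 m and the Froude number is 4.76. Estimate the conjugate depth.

Fr₁ = 4.76 (given).
Conjugate-depth relation: y₂/y₁ = ½[√(1 + 8Fr₁²) − 1] = ½[√182.3 − 1] = 6.25.
y₂ = 6.25 × 0.194 = 1.21 m.

y₂ = 1.21 m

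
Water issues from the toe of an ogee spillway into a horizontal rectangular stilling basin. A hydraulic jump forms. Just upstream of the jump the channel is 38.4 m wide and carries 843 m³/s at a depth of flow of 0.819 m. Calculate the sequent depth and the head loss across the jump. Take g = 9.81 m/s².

y₂ = 10.6 m; ΔE = 26.7 m

q = Q/b = 843/38.4 = 22.0 m²/s; V₁ = q/y₁ = 26.8 m/s. Fr₁ = V₁/√(g·y₁) = 9.46.
Sequent-depth ratio: y₂/y₁ = ½[√(1 + 8Fr₁²) − 1] = ½[√716.4 − 1] = 12.9.
y₂ = 12.9 × 0.819 = 10.6 m.
Head loss: ΔE = (y₂ − y₁)³/(4y₁y₂) = (10.6 − 0.819)³/(4×0.819×10.6) = 922/34.6 = 26.7 m.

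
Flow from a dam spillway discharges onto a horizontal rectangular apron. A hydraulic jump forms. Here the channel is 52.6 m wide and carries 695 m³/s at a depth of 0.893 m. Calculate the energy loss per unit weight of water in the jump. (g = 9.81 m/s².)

q = Q/b = 695/52.6 = 13.2 m²/s; V₁ = q/y₁ = 14.8 m/s. Fr₁ = V₁/√(g·y₁) = 5.00.
Conjugate-depth relation: y₂/y₁ = ½[√(1 + 8Fr₁²) − 1] = ½[√200.9 − 1] = 6.59.
y₂ = 6.59 × 0.893 = 5.88 m.
Head loss: ΔE = (y₂ − y₁)³/(4y₁y₂) = (5.88 − 0.893)³/(4×0.893×5.88) = 124/21.0 = 5.91 m.

ΔE = 5.91 m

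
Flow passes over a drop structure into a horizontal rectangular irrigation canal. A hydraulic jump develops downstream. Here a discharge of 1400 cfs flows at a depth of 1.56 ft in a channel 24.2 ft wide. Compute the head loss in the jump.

ΔE = 11.7 ft

q = Q/b = 1400/24.2 = 57.9 ft²/s; V₁ = q/y₁ = 37.1 ft/s. Fr₁ = V₁/√(g·y₁) = 5.23.
By Bélanger, y₂/y₁ = ½[√(1 + 8Fr₁²) − 1] = ½[√220.0 − 1] = 6.92.
y₂ = 6.92 × 1.56 = 10.8 ft.
Head loss: ΔE = (y₂ − y₁)³/(4y₁y₂) = (10.8 − 1.56)³/(4×1.56×10.8) = 786/67.3 = 11.7 ft.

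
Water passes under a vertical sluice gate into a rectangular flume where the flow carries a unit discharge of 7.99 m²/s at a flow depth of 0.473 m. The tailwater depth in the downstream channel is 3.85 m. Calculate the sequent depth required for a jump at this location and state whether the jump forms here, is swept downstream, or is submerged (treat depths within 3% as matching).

V₁ = q/y₁ = 7.99/0.473 = 16.9 m/s. Fr₁ = V₁/√(g·y₁) = 16.9/√(9.81×0.473) = 7.84.
Conjugate-depth relation: y₂/y₁ = ½[√(1 + 8Fr₁²) − 1] = ½[√493.0 − 1] = 10.6.
y₂ = 10.6 × 0.473 = 5.01 m.
Tailwater y_tw = 3.85 m: y_tw < y₂, so the jump is swept downstream.

y₂ = 5.01 m; the jump is swept downstream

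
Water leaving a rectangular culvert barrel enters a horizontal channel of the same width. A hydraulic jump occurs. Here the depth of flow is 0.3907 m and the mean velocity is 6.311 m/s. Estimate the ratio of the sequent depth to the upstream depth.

y₂/y₁ = 4.086

Fr₁ = V₁/√(g·y₁) = 6.311/√(9.81×0.3907) = 3.224.
By Bélanger, y₂/y₁ = ½[√(1 + 8Fr₁²) − 1] = ½[√84.133 − 1] = 4.086.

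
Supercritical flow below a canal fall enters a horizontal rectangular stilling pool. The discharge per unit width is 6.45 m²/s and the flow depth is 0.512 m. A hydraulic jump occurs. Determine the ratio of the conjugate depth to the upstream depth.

V₁ = q/y₁ = 6.45/0.512 = 12.6 m/s. Fr₁ = V₁/√(g·y₁) = 12.6/√(9.81×0.512) = 5.62.
Conjugate-depth relation: y₂/y₁ = ½[√(1 + 8Fr₁²) − 1] = ½[√253.8 − 1] = 7.47.

y₂/y₁ = 7.47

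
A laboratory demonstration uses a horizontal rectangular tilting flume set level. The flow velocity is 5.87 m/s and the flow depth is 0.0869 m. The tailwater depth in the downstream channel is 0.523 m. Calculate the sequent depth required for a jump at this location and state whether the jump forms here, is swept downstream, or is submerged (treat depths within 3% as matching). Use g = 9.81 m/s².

Fr₁ = V₁/√(g·y₁) = 5.87/√(9.81×0.0869) = 6.36.
Conjugate-depth relation: y₂/y₁ = ½[√(1 + 8Fr₁²) − 1] = ½[√324.4 − 1] = 8.50.
y₂ = 8.50 × 0.0869 = 0.739 m.
Tailwater y_tw = 0.523 m: y_tw < y₂, so the jump is swept downstream.

y₂ = 0.739 m; the jump is swept downstream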